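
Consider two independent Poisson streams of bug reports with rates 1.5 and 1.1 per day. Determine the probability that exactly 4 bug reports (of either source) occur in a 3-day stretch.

0.0632

Independent Poisson processes superpose: combined rate λ = 1.5 + 1.1 = 2.6 per day.
Over the interval, μ = 2.6 × 3 = 7.8 (a 3-day stretch = 3 days).
P(N = 4) = e^(−7.8) · 7.8^4/4! ≈ 0.0632.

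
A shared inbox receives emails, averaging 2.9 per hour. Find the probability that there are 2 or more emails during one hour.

With mean μ = 2.9 per hour,
P(N ≥ 2) = 1 − P(N ≤ 1) = 1 − Σ_{j=0}^{1} e^(−μ) μ^j/j! ≈ 0.7854.

0.7854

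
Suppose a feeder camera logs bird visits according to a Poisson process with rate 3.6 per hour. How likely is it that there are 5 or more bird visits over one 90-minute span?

0.6267

Over the interval, μ = 3.6 × 1.5 = 5.4 (a 90-minute span = 1.5 hours).
P(N ≥ 5) = 1 − P(N ≤ 4) = 1 − Σ_{j=0}^{4} e^(−μ) μ^j/j! ≈ 0.6267.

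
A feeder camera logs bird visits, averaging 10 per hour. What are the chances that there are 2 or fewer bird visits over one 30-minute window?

0.1247

Over the interval, μ = 10 × 0.5 = 5 (a 30-minute window = 0.5 hours).
P(N ≤ 2) = Σ_{j=0}^{2} e^(−μ) μ^j/j! ≈ 0.1247.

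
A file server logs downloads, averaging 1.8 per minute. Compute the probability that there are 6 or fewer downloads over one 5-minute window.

0.2068

Over the interval, μ = 1.8 × 5 = 9 (a 5-minute window = 5 minutes).
P(N ≤ 6) = Σ_{j=0}^{6} e^(−μ) μ^j/j! ≈ 0.2068.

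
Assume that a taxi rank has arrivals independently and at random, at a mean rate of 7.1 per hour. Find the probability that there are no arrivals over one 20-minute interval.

0.0938

Over the interval, μ = 7.1 × 1/3 ≈ 2.36667 (a 20-minute interval = 1/3 hours).
P(N = 0) = e^(−μ) μ^0/0! = e^(−2.36667) · 2.36667^0/1 ≈ 0.0938.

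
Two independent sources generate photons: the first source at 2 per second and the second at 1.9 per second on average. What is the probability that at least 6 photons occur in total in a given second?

0.1994

Independent Poisson processes superpose: combined rate λ = 2 + 1.9 = 3.9 per second.
So μ = 3.9.
P(N ≥ 6) = 1 − P(N ≤ 5) ≈ 0.1994.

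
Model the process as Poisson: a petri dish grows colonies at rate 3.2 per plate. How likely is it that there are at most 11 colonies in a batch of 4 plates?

0.3738

Over the interval, μ = 3.2 × 4 = 12.8 (a batch of 4 plates = 4 plates).
P(N ≤ 11) = Σ_{j=0}^{11} e^(−μ) μ^j/j! ≈ 0.3738.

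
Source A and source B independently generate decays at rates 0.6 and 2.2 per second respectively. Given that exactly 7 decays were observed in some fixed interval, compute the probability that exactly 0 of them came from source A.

0.1849

Given the total, each event is independently from source A with probability p = λ_A/(λ_A+λ_B) = 0.6/2.8 ≈ 0.2143.
So K ~ Binomial(7, 0.6/2.8): P(K = 0) = C(7,0) · (0.6/2.8)^0 · (2.2/2.8)^7 ≈ 0.1849.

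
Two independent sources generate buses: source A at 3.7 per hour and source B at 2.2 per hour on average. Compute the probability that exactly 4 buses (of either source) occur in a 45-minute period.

0.1913

Independent Poisson processes superpose: combined rate λ = 3.7 + 2.2 = 5.9 per hour.
Over the interval, μ = 5.9 × 0.75 = 4.425 (a 45-minute period = 0.75 hours).
P(N = 4) = e^(−4.425) · 4.425^4/4! ≈ 0.1913.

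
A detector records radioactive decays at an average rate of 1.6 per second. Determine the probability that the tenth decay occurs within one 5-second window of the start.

0.2834

Over the interval, μ = 1.6 × 5 = 8 (a 5-second window = 5 seconds).
The tenth arrival falls in the interval iff at least 10 events occur there: P(S_10 ≤ t) = P(N ≥ 10) = 1 − P(N ≤ 9) ≈ 0.2834.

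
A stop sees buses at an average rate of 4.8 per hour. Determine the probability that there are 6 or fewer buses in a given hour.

With mean μ = 4.8 per hour,
P(N ≤ 6) = Σ_{j=0}^{6} e^(−μ) μ^j/j! ≈ 0.7908.

0.7908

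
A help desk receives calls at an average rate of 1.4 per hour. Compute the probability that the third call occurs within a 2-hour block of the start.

Over the interval, μ = 1.4 × 2 = 2.8 (a 2-hour block = 2 hours).
The third arrival falls in the interval iff at least 3 events occur there: P(S_3 ≤ t) = P(N ≥ 3) = 1 − P(N ≤ 2) ≈ 0.5305.

0.5305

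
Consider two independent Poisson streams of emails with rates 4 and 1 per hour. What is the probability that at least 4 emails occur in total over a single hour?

0.7350

Independent Poisson processes superpose: combined rate λ = 4 + 1 = 5 per hour.
So μ = 5.
P(N ≥ 4) = 1 − P(N ≤ 3) ≈ 0.7350.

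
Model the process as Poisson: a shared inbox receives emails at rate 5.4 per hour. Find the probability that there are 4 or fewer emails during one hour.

0.3733

With mean μ = 5.4 per hour,
P(N ≤ 4) = Σ_{j=0}^{4} e^(−μ) μ^j/j! ≈ 0.3733.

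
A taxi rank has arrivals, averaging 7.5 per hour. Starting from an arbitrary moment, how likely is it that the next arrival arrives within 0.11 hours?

0.5618

Inter-arrival times are exponential with rate λ = 7.5 per hour.
P(T ≤ 0.11) = 1 − e^(−λt) = 1 − e^(−7.5 × 0.11) = 1 − e^(−0.825) ≈ 0.5618.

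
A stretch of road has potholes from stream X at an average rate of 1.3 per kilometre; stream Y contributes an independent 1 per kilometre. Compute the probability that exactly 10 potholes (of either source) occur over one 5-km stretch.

Independent Poisson processes superpose: combined rate λ = 1.3 + 1 = 2.3 per kilometre.
Over the interval, μ = 2.3 × 5 = 11.5 (a 5-km stretch = 5 kilometres).
P(N = 10) = e^(−11.5) · 11.5^10/10! ≈ 0.1129.

0.1129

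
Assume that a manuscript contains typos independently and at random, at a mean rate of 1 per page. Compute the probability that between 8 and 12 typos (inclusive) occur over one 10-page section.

0.5713

Over the interval, μ = 1 × 10 = 10 (a 10-page section = 10 pages).
P(8 ≤ N ≤ 12) = Σ_{j=8}^{12} e^(−10) · 10^j/j! ≈ 0.5713.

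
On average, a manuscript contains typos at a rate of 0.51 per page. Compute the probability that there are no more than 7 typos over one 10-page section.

Over the interval, μ = 0.51 × 10 = 5.1 (a 10-page section = 10 pages).
P(N ≤ 7) = Σ_{j=0}^{7} e^(−μ) μ^j/j! ≈ 0.8560.

0.8560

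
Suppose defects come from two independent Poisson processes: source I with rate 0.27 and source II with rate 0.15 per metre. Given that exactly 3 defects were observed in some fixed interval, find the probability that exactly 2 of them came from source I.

Given the total, each event is independently from source I with probability p = λ_I/(λ_I+λ_II) = 0.27/0.42 ≈ 0.6429.
So K ~ Binomial(3, 0.27/0.42): P(K = 2) = C(3,2) · (0.27/0.42)^2 · (0.15/0.42)^1 ≈ 0.4428.

0.4428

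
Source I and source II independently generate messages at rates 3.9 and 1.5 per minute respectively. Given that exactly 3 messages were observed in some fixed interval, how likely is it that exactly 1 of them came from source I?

Given the total, each event is independently from source I with probability p = λ_I/(λ_I+λ_II) = 3.9/5.4 ≈ 0.7222.
So K ~ Binomial(3, 3.9/5.4): P(K = 1) = C(3,1) · (3.9/5.4)^1 · (1.5/5.4)^2 ≈ 0.1672.

0.1672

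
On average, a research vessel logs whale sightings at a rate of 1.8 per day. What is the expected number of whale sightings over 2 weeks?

E[N] = λt = 1.8 × 14 = 25.2 (2 weeks = 14 days).

25.2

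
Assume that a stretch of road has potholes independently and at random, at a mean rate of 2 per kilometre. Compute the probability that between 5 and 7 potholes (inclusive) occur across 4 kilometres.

Over the interval, μ = 2 × 4 = 8 (4 kilometres).
P(5 ≤ N ≤ 7) = Σ_{j=5}^{7} e^(−8) · 8^j/j! ≈ 0.3533.

0.3533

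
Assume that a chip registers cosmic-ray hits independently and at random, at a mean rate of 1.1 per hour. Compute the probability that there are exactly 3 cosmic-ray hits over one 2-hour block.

0.1966

Over the interval, μ = 1.1 × 2 = 2.2 (a 2-hour block = 2 hours).
P(N = 3) = e^(−μ) μ^3/3! = e^(−2.2) · 2.2^3/6 ≈ 0.1966.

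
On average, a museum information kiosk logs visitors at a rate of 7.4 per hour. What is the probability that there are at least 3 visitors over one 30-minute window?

0.7146

Over the interval, μ = 7.4 × 0.5 = 3.7 (a 30-minute window = 0.5 hours).
P(N ≥ 3) = 1 − P(N ≤ 2) = 1 − Σ_{j=0}^{2} e^(−μ) μ^j/j! ≈ 0.7146.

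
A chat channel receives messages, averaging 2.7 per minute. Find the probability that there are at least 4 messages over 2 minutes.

0.7867

Over the interval, μ = 2.7 × 2 = 5.4 (2 minutes).
P(N ≥ 4) = 1 − P(N ≤ 3) = 1 − Σ_{j=0}^{3} e^(−μ) μ^j/j! ≈ 0.7867.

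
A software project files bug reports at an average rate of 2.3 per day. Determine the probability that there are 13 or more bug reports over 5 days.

0.3671

Over the interval, μ = 2.3 × 5 = 11.5 (5 days).
P(N ≥ 13) = 1 − P(N ≤ 12) = 1 − Σ_{j=0}^{12} e^(−μ) μ^j/j! ≈ 0.3671.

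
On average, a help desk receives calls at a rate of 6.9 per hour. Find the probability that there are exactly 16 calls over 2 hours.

Over the interval, μ = 6.9 × 2 = 13.8 (2 hours).
P(N = 16) = e^(−μ) μ^16/16! = e^(−13.8) · 13.8^16/20922789888000 ≈ 0.0840.

0.0840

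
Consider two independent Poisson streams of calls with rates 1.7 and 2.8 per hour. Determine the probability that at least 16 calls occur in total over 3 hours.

Independent Poisson processes superpose: combined rate λ = 1.7 + 2.8 = 4.5 per hour.
Over the interval, μ = 4.5 × 3 = 13.5 (3 hours).
P(N ≥ 16) = 1 − P(N ≤ 15) ≈ 0.2822.

0.2822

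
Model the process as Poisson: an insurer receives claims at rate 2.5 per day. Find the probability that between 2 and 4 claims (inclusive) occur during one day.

0.6039

With mean μ = 2.5 per day,
P(2 ≤ N ≤ 4) = Σ_{j=2}^{4} e^(−2.5) · 2.5^j/j! ≈ 0.6039.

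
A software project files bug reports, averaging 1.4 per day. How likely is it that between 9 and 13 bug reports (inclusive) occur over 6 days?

0.4155

Over the interval, μ = 1.4 × 6 = 8.4 (6 days).
P(9 ≤ N ≤ 13) = Σ_{j=9}^{13} e^(−8.4) · 8.4^j/j! ≈ 0.4155.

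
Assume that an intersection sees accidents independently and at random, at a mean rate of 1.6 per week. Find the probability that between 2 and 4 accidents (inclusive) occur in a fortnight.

Over the interval, μ = 1.6 × 2 = 3.2 (a fortnight = 2 weeks).
P(2 ≤ N ≤ 4) = Σ_{j=2}^{4} e^(−3.2) · 3.2^j/j! ≈ 0.6094.

0.6094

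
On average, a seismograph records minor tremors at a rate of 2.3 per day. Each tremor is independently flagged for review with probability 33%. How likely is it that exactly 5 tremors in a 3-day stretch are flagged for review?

Thinning: the tremors that are flagged for review themselves form a Poisson process with rate 0.33 × 2.3 = 0.759 per day.
Over the interval, μ = 0.759 × 3 = 2.277 (a 3-day stretch = 3 days).
P(N = 5) = e^(−2.277) · 2.277^5/5! ≈ 0.0523.

0.0523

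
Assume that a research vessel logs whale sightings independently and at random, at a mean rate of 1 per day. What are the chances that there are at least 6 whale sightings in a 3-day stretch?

0.0839

Over the interval, μ = 1 × 3 = 3 (a 3-day stretch = 3 days).
P(N ≥ 6) = 1 − P(N ≤ 5) = 1 − Σ_{j=0}^{5} e^(−μ) μ^j/j! ≈ 0.0839.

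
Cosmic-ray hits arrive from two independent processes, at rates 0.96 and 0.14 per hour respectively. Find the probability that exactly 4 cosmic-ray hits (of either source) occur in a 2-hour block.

Independent Poisson processes superpose: combined rate λ = 0.96 + 0.14 = 1.1 per hour.
Over the interval, μ = 1.1 × 2 = 2.2 (a 2-hour block = 2 hours).
P(N = 4) = e^(−2.2) · 2.2^4/4! ≈ 0.1082.

0.1082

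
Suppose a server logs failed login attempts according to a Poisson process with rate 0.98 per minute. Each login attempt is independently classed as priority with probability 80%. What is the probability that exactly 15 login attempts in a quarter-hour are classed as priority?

0.0680

Thinning: the login attempts that are classed as priority themselves form a Poisson process with rate 0.8 × 0.98 = 0.784 per minute.
Over the interval, μ = 0.784 × 15 = 11.76 (a quarter-hour = 15 minutes).
P(N = 15) = e^(−11.76) · 11.76^15/15! ≈ 0.0680.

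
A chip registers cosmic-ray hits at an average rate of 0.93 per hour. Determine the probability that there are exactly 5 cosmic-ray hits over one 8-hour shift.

Over the interval, μ = 0.93 × 8 = 7.44 (an 8-hour shift = 8 hours).
P(N = 5) = e^(−μ) μ^5/5! = e^(−7.44) · 7.44^5/120 ≈ 0.1116.

0.1116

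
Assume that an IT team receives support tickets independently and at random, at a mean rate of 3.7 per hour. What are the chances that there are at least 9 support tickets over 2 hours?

0.3243

Over the interval, μ = 3.7 × 2 = 7.4 (2 hours).
P(N ≥ 9) = 1 − P(N ≤ 8) = 1 − Σ_{j=0}^{8} e^(−μ) μ^j/j! ≈ 0.3243.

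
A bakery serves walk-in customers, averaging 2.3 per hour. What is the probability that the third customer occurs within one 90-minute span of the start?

0.6698

Over the interval, μ = 2.3 × 1.5 = 3.45 (a 90-minute span = 1.5 hours).
The third arrival falls in the interval iff at least 3 events occur there: P(S_3 ≤ t) = P(N ≥ 3) = 1 − P(N ≤ 2) ≈ 0.6698.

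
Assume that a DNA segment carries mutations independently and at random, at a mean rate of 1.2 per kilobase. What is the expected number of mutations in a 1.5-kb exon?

1.8

E[N] = λt = 1.2 × 1.5 = 1.8 (a 1.5-kb exon = 1.5 kilobases).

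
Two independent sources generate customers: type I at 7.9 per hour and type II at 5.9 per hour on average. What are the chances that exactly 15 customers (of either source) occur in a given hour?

Independent Poisson processes superpose: combined rate λ = 7.9 + 5.9 = 13.8 per hour.
So μ = 13.8.
P(N = 15) = e^(−13.8) · 13.8^15/15! ≈ 0.0974.

0.0974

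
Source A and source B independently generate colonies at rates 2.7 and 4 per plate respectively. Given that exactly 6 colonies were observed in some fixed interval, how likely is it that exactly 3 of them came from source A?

Given the total, each event is independently from source A with probability p = λ_A/(λ_A+λ_B) = 2.7/6.7 ≈ 0.4030.
So K ~ Binomial(6, 2.7/6.7): P(K = 3) = C(6,3) · (2.7/6.7)^3 · (4/6.7)^3 ≈ 0.2785.

0.2785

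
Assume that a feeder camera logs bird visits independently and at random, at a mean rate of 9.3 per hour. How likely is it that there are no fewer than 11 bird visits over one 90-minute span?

Over the interval, μ = 9.3 × 1.5 = 13.95 (a 90-minute span = 1.5 hours).
P(N ≥ 11) = 1 − P(N ≤ 10) = 1 − Σ_{j=0}^{10} e^(−μ) μ^j/j! ≈ 0.8210.

0.8210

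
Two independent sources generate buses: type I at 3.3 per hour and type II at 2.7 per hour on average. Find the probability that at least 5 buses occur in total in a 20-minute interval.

Independent Poisson processes superpose: combined rate λ = 3.3 + 2.7 = 6 per hour.
Over the interval, μ = 6 × 1/3 = 2 (a 20-minute interval = 1/3 hours).
P(N ≥ 5) = 1 − P(N ≤ 4) ≈ 0.0527.

0.0527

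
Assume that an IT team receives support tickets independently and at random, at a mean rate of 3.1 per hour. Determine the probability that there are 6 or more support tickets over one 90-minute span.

0.3229

Over the interval, μ = 3.1 × 1.5 = 4.65 (a 90-minute span = 1.5 hours).
P(N ≥ 6) = 1 − P(N ≤ 5) = 1 − Σ_{j=0}^{5} e^(−μ) μ^j/j! ≈ 0.3229.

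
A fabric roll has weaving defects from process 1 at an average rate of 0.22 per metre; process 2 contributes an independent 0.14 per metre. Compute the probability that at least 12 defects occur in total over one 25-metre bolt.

Independent Poisson processes superpose: combined rate λ = 0.22 + 0.14 = 0.36 per metre.
Over the interval, μ = 0.36 × 25 = 9 (a 25-metre bolt = 25 metres).
P(N ≥ 12) = 1 − P(N ≤ 11) ≈ 0.1970.

0.1970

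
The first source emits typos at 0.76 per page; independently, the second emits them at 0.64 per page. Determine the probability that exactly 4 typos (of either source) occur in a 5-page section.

0.0912

Independent Poisson processes superpose: combined rate λ = 0.76 + 0.64 = 1.4 per page.
Over the interval, μ = 1.4 × 5 = 7 (a 5-page section = 5 pages).
P(N = 4) = e^(−7) · 7^4/4! ≈ 0.0912.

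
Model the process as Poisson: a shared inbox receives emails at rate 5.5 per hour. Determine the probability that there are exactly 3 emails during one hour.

With mean μ = 5.5 per hour,
P(N = 3) = e^(−μ) μ^3/3! = e^(−5.5) · 5.5^3/6 ≈ 0.1133.

0.1133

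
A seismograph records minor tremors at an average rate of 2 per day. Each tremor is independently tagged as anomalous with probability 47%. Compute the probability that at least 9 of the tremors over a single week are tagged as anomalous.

Thinning: the tremors that are tagged as anomalous themselves form a Poisson process with rate 0.47 × 2 = 0.94 per day.
Over the interval, μ = 0.94 × 7 = 6.58 (a week = 7 days).
P(N ≥ 9) = 1 − P(N ≤ 8) ≈ 0.2180.

0.2180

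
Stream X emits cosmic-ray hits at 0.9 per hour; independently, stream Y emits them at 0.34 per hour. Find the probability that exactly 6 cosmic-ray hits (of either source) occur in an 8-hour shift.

Independent Poisson processes superpose: combined rate λ = 0.9 + 0.34 = 1.24 per hour.
Over the interval, μ = 1.24 × 8 = 9.92 (an 8-hour shift = 8 hours).
P(N = 6) = e^(−9.92) · 9.92^6/6! ≈ 0.0651.

0.0651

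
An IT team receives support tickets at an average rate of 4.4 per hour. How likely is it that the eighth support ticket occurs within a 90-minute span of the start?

0.3419

Over the interval, μ = 4.4 × 1.5 = 6.6 (a 90-minute span = 1.5 hours).
The eighth arrival falls in the interval iff at least 8 events occur there: P(S_8 ≤ t) = P(N ≥ 8) = 1 − P(N ≤ 7) ≈ 0.3419.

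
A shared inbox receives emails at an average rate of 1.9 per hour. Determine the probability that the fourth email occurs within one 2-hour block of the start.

Over the interval, μ = 1.9 × 2 = 3.8 (a 2-hour block = 2 hours).
The fourth arrival falls in the interval iff at least 4 events occur there: P(S_4 ≤ t) = P(N ≥ 4) = 1 − P(N ≤ 3) ≈ 0.5265.

0.5265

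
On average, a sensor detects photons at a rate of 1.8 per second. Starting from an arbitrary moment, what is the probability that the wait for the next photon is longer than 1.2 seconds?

0.1153

The wait for the next event is exponential with rate λ = 1.8 per second.
P(T > 1.2) = e^(−λt) = e^(−1.8 × 1.2) = e^(−2.16) ≈ 0.1153.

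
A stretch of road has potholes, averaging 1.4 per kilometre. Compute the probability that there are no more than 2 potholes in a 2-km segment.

0.4695

Over the interval, μ = 1.4 × 2 = 2.8 (a 2-km segment = 2 kilometres).
P(N ≤ 2) = Σ_{j=0}^{2} e^(−μ) μ^j/j! ≈ 0.4695.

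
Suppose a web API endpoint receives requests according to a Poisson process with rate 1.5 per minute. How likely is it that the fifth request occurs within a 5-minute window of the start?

0.8679

Over the interval, μ = 1.5 × 5 = 7.5 (a 5-minute window = 5 minutes).
The fifth arrival falls in the interval iff at least 5 events occur there: P(S_5 ≤ t) = P(N ≥ 5) = 1 − P(N ≤ 4) ≈ 0.8679.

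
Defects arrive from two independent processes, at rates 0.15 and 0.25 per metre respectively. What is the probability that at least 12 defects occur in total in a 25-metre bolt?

Independent Poisson processes superpose: combined rate λ = 0.15 + 0.25 = 0.4 per metre.
Over the interval, μ = 0.4 × 25 = 10 (a 25-metre bolt = 25 metres).
P(N ≥ 12) = 1 − P(N ≤ 11) ≈ 0.3032.

0.3032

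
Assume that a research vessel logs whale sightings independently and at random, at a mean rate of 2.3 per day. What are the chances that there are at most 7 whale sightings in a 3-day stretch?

0.6136

Over the interval, μ = 2.3 × 3 = 6.9 (a 3-day stretch = 3 days).
P(N ≤ 7) = Σ_{j=0}^{7} e^(−μ) μ^j/j! ≈ 0.6136.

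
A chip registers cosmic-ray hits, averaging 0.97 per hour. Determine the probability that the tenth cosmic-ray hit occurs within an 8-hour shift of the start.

0.2541

Over the interval, μ = 0.97 × 8 = 7.76 (an 8-hour shift = 8 hours).
The tenth arrival falls in the interval iff at least 10 events occur there: P(S_10 ≤ t) = P(N ≥ 10) = 1 − P(N ≤ 9) ≈ 0.2541.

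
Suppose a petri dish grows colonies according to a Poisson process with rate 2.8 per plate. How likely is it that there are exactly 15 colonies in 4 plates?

Over the interval, μ = 2.8 × 4 = 11.2 (4 plates).
P(N = 15) = e^(−μ) μ^15/15! = e^(−11.2) · 11.2^15/1307674368000 ≈ 0.0572.

0.0572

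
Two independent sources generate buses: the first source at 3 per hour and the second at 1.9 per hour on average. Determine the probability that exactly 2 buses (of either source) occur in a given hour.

Independent Poisson processes superpose: combined rate λ = 3 + 1.9 = 4.9 per hour.
So μ = 4.9.
P(N = 2) = e^(−4.9) · 4.9^2/2! ≈ 0.0894.

0.0894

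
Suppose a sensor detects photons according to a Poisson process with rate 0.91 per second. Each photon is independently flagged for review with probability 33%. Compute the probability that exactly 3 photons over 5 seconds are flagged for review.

Thinning: the photons that are flagged for review themselves form a Poisson process with rate 0.33 × 0.91 = 0.3003 per second.
Over the interval, μ = 0.3003 × 5 = 1.5015 (5 seconds).
P(N = 3) = e^(−1.5015) · 1.5015^3/3! ≈ 0.1257.

0.1257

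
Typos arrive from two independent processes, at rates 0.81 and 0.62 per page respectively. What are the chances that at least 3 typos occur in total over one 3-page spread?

Independent Poisson processes superpose: combined rate λ = 0.81 + 0.62 = 1.43 per page.
Over the interval, μ = 1.43 × 3 = 4.29 (a 3-page spread = 3 pages).
P(N ≥ 3) = 1 − P(N ≤ 2) ≈ 0.8014.

0.8014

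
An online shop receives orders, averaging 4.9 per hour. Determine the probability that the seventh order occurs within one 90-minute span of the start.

Over the interval, μ = 4.9 × 1.5 = 7.35 (a 90-minute span = 1.5 hours).
The seventh arrival falls in the interval iff at least 7 events occur there: P(S_7 ≤ t) = P(N ≥ 7) = 1 − P(N ≤ 6) ≈ 0.6010.

0.6010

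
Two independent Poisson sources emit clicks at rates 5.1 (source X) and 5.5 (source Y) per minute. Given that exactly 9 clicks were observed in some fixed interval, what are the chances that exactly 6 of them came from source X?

0.1456

Given the total, each event is independently from source X with probability p = λ_X/(λ_X+λ_Y) = 5.1/10.6 ≈ 0.4811.
So K ~ Binomial(9, 5.1/10.6): P(K = 6) = C(9,6) · (5.1/10.6)^6 · (5.5/10.6)^3 ≈ 0.1456.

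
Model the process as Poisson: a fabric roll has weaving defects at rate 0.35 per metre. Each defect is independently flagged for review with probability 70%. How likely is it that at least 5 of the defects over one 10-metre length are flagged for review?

Thinning: the defects that are flagged for review themselves form a Poisson process with rate 0.7 × 0.35 = 0.245 per metre.
Over the interval, μ = 0.245 × 10 = 2.45 (a 10-metre length = 10 metres).
P(N ≥ 5) = 1 − P(N ≤ 4) ≈ 0.1022.

0.1022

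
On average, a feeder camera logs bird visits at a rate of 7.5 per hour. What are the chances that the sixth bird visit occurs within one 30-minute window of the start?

0.1771

Over the interval, μ = 7.5 × 0.5 = 3.75 (a 30-minute window = 0.5 hours).
The sixth arrival falls in the interval iff at least 6 events occur there: P(S_6 ≤ t) = P(N ≥ 6) = 1 − P(N ≤ 5) ≈ 0.1771.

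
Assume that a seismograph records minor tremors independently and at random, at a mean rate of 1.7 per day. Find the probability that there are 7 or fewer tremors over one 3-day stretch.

0.8560

Over the interval, μ = 1.7 × 3 = 5.1 (a 3-day stretch = 3 days).
P(N ≤ 7) = Σ_{j=0}^{7} e^(−μ) μ^j/j! ≈ 0.8560.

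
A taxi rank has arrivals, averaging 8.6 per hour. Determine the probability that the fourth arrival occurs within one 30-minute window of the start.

Over the interval, μ = 8.6 × 0.5 = 4.3 (a 30-minute window = 0.5 hours).
The fourth arrival falls in the interval iff at least 4 events occur there: P(S_4 ≤ t) = P(N ≥ 4) = 1 − P(N ≤ 3) ≈ 0.6228.

0.6228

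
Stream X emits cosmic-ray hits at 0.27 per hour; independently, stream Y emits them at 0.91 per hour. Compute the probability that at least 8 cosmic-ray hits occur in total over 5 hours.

Independent Poisson processes superpose: combined rate λ = 0.27 + 0.91 = 1.18 per hour.
Over the interval, μ = 1.18 × 5 = 5.9 (5 hours).
P(N ≥ 8) = 1 − P(N ≤ 7) ≈ 0.2424.

0.2424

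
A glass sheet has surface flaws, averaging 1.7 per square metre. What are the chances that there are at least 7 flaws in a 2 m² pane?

0.0579

Over the interval, μ = 1.7 × 2 = 3.4 (a 2 m² pane = 2 square metres).
P(N ≥ 7) = 1 − P(N ≤ 6) = 1 − Σ_{j=0}^{6} e^(−μ) μ^j/j! ≈ 0.0579.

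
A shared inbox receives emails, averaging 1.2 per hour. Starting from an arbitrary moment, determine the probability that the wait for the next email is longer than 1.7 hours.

0.1300

The wait for the next event is exponential with rate λ = 1.2 per hour.
P(T > 1.7) = e^(−λt) = e^(−1.2 × 1.7) = e^(−2.04) ≈ 0.1300.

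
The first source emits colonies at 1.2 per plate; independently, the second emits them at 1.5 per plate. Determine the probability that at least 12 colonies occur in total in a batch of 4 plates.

0.3969

Independent Poisson processes superpose: combined rate λ = 1.2 + 1.5 = 2.7 per plate.
Over the interval, μ = 2.7 × 4 = 10.8 (a batch of 4 plates = 4 plates).
P(N ≥ 12) = 1 − P(N ≤ 11) ≈ 0.3969.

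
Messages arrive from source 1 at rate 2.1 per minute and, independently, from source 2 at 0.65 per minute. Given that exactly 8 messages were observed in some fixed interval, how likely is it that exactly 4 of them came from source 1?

0.0743

Given the total, each event is independently from source 1 with probability p = λ_1/(λ_1+λ_2) = 2.1/2.75 ≈ 0.7636.
So K ~ Binomial(8, 2.1/2.75): P(K = 4) = C(8,4) · (2.1/2.75)^4 · (0.65/2.75)^4 ≈ 0.0743.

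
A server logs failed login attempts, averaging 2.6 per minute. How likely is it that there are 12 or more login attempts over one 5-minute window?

0.6468

Over the interval, μ = 2.6 × 5 = 13 (a 5-minute window = 5 minutes).
P(N ≥ 12) = 1 − P(N ≤ 11) = 1 − Σ_{j=0}^{11} e^(−μ) μ^j/j! ≈ 0.6468.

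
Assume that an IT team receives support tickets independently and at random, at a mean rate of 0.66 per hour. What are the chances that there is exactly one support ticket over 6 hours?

Over the interval, μ = 0.66 × 6 = 3.96 (6 hours).
P(N = 1) = e^(−μ) μ^1/1! = e^(−3.96) · 3.96^1/1 ≈ 0.0755.

0.0755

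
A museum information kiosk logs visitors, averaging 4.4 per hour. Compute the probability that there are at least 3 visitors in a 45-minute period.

0.6406

Over the interval, μ = 4.4 × 0.75 = 3.3 (a 45-minute period = 0.75 hours).
P(N ≥ 3) = 1 − P(N ≤ 2) = 1 − Σ_{j=0}^{2} e^(−μ) μ^j/j! ≈ 0.6406.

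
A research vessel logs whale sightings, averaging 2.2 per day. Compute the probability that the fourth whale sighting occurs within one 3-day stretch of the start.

Over the interval, μ = 2.2 × 3 = 6.6 (a 3-day stretch = 3 days).
The fourth arrival falls in the interval iff at least 4 events occur there: P(S_4 ≤ t) = P(N ≥ 4) = 1 − P(N ≤ 3) ≈ 0.8948.

0.8948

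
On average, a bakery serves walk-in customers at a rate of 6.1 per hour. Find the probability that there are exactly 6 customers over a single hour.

With mean μ = 6.1 per hour,
P(N = 6) = e^(−μ) μ^6/6! = e^(−6.1) · 6.1^6/720 ≈ 0.1605.

0.1605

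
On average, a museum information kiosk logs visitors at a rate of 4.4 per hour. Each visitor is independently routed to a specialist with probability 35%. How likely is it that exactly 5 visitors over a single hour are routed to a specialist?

0.0155

Thinning: the visitors that are routed to a specialist themselves form a Poisson process with rate 0.35 × 4.4 = 1.54 per hour.
So μ = 1.54.
P(N = 5) = e^(−1.54) · 1.54^5/5! ≈ 0.0155.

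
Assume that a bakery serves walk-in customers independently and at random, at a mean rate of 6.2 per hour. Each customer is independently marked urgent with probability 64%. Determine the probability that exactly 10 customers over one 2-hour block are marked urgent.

Thinning: the customers that are marked urgent themselves form a Poisson process with rate 0.64 × 6.2 = 3.968 per hour.
Over the interval, μ = 3.968 × 2 = 7.936 (a 2-hour block = 2 hours).
P(N = 10) = e^(−7.936) · 7.936^10/10! ≈ 0.0977.

0.0977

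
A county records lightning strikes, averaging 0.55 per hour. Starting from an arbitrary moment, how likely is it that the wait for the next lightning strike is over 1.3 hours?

The wait for the next event is exponential with rate λ = 0.55 per hour.
P(T > 1.3) = e^(−λt) = e^(−0.55 × 1.3) = e^(−0.715) ≈ 0.4892.

0.4892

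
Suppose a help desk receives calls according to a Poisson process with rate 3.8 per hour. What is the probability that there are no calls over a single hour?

0.0224

With mean μ = 3.8 per hour,
P(N = 0) = e^(−μ) μ^0/0! = e^(−3.8) · 3.8^0/1 ≈ 0.0224.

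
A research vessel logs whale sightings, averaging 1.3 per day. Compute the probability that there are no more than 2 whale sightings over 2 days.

Over the interval, μ = 1.3 × 2 = 2.6 (2 days).
P(N ≤ 2) = Σ_{j=0}^{2} e^(−μ) μ^j/j! ≈ 0.5184.

0.5184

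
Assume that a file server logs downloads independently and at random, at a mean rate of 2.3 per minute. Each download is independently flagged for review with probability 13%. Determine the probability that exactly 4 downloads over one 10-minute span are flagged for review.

0.1675

Thinning: the downloads that are flagged for review themselves form a Poisson process with rate 0.13 × 2.3 = 0.299 per minute.
Over the interval, μ = 0.299 × 10 = 2.99 (a 10-minute span = 10 minutes).
P(N = 4) = e^(−2.99) · 2.99^4/4! ≈ 0.1675.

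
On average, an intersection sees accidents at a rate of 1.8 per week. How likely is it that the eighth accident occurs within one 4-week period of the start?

0.4311

Over the interval, μ = 1.8 × 4 = 7.2 (a 4-week period = 4 weeks).
The eighth arrival falls in the interval iff at least 8 events occur there: P(S_8 ≤ t) = P(N ≥ 8) = 1 − P(N ≤ 7) ≈ 0.4311.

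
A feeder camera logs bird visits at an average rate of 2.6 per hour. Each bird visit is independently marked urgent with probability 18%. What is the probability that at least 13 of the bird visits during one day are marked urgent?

Thinning: the bird visits that are marked urgent themselves form a Poisson process with rate 0.18 × 2.6 = 0.468 per hour.
Over the interval, μ = 0.468 × 24 = 11.232 (a day = 24 hours).
P(N ≥ 13) = 1 − P(N ≤ 12) ≈ 0.3369.

0.3369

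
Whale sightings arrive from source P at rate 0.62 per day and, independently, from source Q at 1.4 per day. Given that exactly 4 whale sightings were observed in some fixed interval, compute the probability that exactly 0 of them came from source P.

Given the total, each event is independently from source P with probability p = λ_P/(λ_P+λ_Q) = 0.62/2.02 ≈ 0.3069.
So K ~ Binomial(4, 0.62/2.02): P(K = 0) = C(4,0) · (0.62/2.02)^0 · (1.4/2.02)^4 ≈ 0.2307.

0.2307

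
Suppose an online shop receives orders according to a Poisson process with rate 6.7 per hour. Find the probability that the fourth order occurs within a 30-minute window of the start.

0.4307

Over the interval, μ = 6.7 × 0.5 = 3.35 (a 30-minute window = 0.5 hours).
The fourth arrival falls in the interval iff at least 4 events occur there: P(S_4 ≤ t) = P(N ≥ 4) = 1 − P(N ≤ 3) ≈ 0.4307.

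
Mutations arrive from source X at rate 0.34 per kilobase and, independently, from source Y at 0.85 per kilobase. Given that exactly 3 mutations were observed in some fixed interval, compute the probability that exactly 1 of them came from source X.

Given the total, each event is independently from source X with probability p = λ_X/(λ_X+λ_Y) = 0.34/1.19 ≈ 0.2857.
So K ~ Binomial(3, 0.34/1.19): P(K = 1) = C(3,1) · (0.34/1.19)^1 · (0.85/1.19)^2 ≈ 0.4373.

0.4373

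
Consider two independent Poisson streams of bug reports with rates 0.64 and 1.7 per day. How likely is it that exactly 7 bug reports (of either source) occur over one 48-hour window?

Independent Poisson processes superpose: combined rate λ = 0.64 + 1.7 = 2.34 per day.
Over the interval, μ = 2.34 × 2 = 4.68 (a 48-hour window = 2 days).
P(N = 7) = e^(−4.68) · 4.68^7/7! ≈ 0.0905.

0.0905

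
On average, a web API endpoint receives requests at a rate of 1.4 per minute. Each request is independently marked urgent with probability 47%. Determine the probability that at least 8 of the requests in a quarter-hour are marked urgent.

0.7678

Thinning: the requests that are marked urgent themselves form a Poisson process with rate 0.47 × 1.4 = 0.658 per minute.
Over the interval, μ = 0.658 × 15 = 9.87 (a quarter-hour = 15 minutes).
P(N ≥ 8) = 1 − P(N ≤ 7) ≈ 0.7678.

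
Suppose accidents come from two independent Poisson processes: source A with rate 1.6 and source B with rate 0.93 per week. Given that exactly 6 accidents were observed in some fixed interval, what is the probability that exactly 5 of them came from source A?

Given the total, each event is independently from source A with probability p = λ_A/(λ_A+λ_B) = 1.6/2.53 ≈ 0.6324.
So K ~ Binomial(6, 1.6/2.53): P(K = 5) = C(6,5) · (1.6/2.53)^5 · (0.93/2.53)^1 ≈ 0.2231.

0.2231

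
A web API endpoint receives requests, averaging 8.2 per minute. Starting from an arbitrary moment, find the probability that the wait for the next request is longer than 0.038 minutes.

The wait for the next event is exponential with rate λ = 8.2 per minute.
P(T > 0.038) = e^(−λt) = e^(−8.2 × 0.038) = e^(−0.3116) ≈ 0.7323.

0.7323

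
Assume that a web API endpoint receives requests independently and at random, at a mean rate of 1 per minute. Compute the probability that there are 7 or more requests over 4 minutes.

0.1107

Over the interval, μ = 1 × 4 = 4 (4 minutes).
P(N ≥ 7) = 1 − P(N ≤ 6) = 1 − Σ_{j=0}^{6} e^(−μ) μ^j/j! ≈ 0.1107.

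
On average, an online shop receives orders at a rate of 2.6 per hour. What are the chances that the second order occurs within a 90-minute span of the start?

0.9008

Over the interval, μ = 2.6 × 1.5 = 3.9 (a 90-minute span = 1.5 hours).
The second arrival falls in the interval iff at least 2 events occur there: P(S_2 ≤ t) = P(N ≥ 2) = 1 − P(N ≤ 1) ≈ 0.9008.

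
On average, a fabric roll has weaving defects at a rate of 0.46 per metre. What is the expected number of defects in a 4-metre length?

E[N] = λt = 0.46 × 4 = 1.84 (a 4-metre length = 4 metres).

1.84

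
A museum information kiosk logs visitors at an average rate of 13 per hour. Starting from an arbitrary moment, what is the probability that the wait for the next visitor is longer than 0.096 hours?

The wait for the next event is exponential with rate λ = 13 per hour.
P(T > 0.096) = e^(−λt) = e^(−13 × 0.096) = e^(−1.248) ≈ 0.2871.

0.2871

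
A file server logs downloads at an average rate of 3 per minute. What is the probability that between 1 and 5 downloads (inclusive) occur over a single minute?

With mean μ = 3 per minute,
P(1 ≤ N ≤ 5) = Σ_{j=1}^{5} e^(−3) · 3^j/j! ≈ 0.8663.

0.8663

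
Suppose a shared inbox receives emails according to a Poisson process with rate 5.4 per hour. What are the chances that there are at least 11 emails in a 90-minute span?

0.1942

Over the interval, μ = 5.4 × 1.5 = 8.1 (a 90-minute span = 1.5 hours).
P(N ≥ 11) = 1 − P(N ≤ 10) = 1 − Σ_{j=0}^{10} e^(−μ) μ^j/j! ≈ 0.1942.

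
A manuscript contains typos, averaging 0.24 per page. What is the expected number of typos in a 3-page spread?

E[N] = λt = 0.24 × 3 = 0.72 (a 3-page spread = 3 pages).

0.72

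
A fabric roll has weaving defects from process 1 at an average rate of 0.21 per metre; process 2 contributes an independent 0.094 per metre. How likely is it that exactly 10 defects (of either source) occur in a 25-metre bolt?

0.0887

Independent Poisson processes superpose: combined rate λ = 0.21 + 0.094 = 0.304 per metre.
Over the interval, μ = 0.304 × 25 = 7.6 (a 25-metre bolt = 25 metres).
P(N = 10) = e^(−7.6) · 7.6^10/10! ≈ 0.0887.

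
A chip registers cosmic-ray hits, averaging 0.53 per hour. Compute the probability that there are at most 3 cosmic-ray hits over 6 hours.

Over the interval, μ = 0.53 × 6 = 3.18 (6 hours).
P(N ≤ 3) = Σ_{j=0}^{3} e^(−μ) μ^j/j! ≈ 0.6070.

0.6070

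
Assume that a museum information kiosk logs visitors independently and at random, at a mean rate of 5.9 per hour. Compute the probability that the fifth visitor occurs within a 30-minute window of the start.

0.1764

Over the interval, μ = 5.9 × 0.5 = 2.95 (a 30-minute window = 0.5 hours).
The fifth arrival falls in the interval iff at least 5 events occur there: P(S_5 ≤ t) = P(N ≥ 5) = 1 − P(N ≤ 4) ≈ 0.1764.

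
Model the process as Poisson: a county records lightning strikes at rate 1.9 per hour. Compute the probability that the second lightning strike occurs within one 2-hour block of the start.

Over the interval, μ = 1.9 × 2 = 3.8 (a 2-hour block = 2 hours).
The second arrival falls in the interval iff at least 2 events occur there: P(S_2 ≤ t) = P(N ≥ 2) = 1 − P(N ≤ 1) ≈ 0.8926.

0.8926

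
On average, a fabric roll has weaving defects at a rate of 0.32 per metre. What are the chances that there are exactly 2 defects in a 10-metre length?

Over the interval, μ = 0.32 × 10 = 3.2 (a 10-metre length = 10 metres).
P(N = 2) = e^(−μ) μ^2/2! = e^(−3.2) · 3.2^2/2 ≈ 0.2087.

0.2087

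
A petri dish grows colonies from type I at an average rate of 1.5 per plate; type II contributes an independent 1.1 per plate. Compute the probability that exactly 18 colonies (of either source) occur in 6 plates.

0.0785

Independent Poisson processes superpose: combined rate λ = 1.5 + 1.1 = 2.6 per plate.
Over the interval, μ = 2.6 × 6 = 15.6 (6 plates).
P(N = 18) = e^(−15.6) · 15.6^18/18! ≈ 0.0785.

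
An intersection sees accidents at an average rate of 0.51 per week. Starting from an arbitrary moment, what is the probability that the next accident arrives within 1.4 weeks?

0.5103

Inter-arrival times are exponential with rate λ = 0.51 per week.
P(T ≤ 1.4) = 1 − e^(−λt) = 1 − e^(−0.51 × 1.4) = 1 − e^(−0.714) ≈ 0.5103.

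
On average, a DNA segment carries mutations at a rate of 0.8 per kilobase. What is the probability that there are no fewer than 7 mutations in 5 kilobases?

Over the interval, μ = 0.8 × 5 = 4 (5 kilobases).
P(N ≥ 7) = 1 − P(N ≤ 6) = 1 − Σ_{j=0}^{6} e^(−μ) μ^j/j! ≈ 0.1107.

0.1107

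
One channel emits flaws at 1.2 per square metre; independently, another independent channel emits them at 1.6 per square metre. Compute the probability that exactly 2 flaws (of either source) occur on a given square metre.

0.2384

Independent Poisson processes superpose: combined rate λ = 1.2 + 1.6 = 2.8 per square metre.
So μ = 2.8.
P(N = 2) = e^(−2.8) · 2.8^2/2! ≈ 0.2384.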